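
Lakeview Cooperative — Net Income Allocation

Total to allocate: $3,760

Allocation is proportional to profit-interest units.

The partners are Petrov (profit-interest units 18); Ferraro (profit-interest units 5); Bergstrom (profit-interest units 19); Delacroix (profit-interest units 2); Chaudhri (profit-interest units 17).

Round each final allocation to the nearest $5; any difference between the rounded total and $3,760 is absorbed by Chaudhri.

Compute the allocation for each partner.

Petrov: $1,110; Ferraro: $310; Bergstrom: $1,170; Delacroix: $125; Chaudhri: $1,045

Total profit-interest units = 61.
Proportional shares: Petrov 18/61 × $3,760 = 1,109.51; Ferraro 5/61 × $3,760 = 308.20; Bergstrom 19/61 × $3,760 = 1,171.15; Delacroix 2/61 × $3,760 = 123.28; Chaudhri 17/61 × $3,760 = 1,047.87.
At nearest $5: Petrov $1,110; Ferraro $310; Bergstrom $1,170; Delacroix $125; Chaudhri $1,050. Sum = $3,765.
Difference $3,760 − $3,765 = −$5 applied to Chaudhri: Chaudhri becomes $1,045.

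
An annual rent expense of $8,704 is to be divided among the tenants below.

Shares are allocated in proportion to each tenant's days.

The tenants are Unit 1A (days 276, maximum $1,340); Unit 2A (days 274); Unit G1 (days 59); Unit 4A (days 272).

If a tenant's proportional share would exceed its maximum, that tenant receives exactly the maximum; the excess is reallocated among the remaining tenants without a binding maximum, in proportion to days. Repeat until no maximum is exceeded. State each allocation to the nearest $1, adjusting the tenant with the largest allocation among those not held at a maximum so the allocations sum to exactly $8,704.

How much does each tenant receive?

Combined days = 881.
Pro-rata shares before constraints: Unit 1A 2,726.79; Unit 2A 2,707.03; Unit G1 582.90; Unit 4A 2,687.27.
Held at cap: Unit 1A ($1,340); remaining pool $7,364 reallocated over remaining days 605.
Remaining shares: Unit 2A 3,335.10 → $3,335; Unit G1 718.14 → $718; Unit 4A 3,310.76 → $3,311.

Unit 1A: $1,340 | Unit 2A: $3,335 | Unit G1: $718 | Unit 4A: $3,311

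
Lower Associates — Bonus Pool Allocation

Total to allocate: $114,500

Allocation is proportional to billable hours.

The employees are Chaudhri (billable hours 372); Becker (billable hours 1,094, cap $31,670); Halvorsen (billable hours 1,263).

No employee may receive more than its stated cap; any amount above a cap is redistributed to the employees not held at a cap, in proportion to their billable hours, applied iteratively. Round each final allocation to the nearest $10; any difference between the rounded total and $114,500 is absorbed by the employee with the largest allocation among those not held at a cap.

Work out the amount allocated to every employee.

Sum of billable hours: 2,729.
Proportional shares (ignoring caps): Chaudhri 15,607.91; Becker 45,900.70; Halvorsen 52,991.39.
Cap binds for Becker ($31,670); residual $82,830 reallocated over remaining billable hours 1,635.
Shares after redistribution: Chaudhri 18,845.72 → $18,850; Halvorsen 63,984.28 → $63,980.

Chaudhri: $18,850 · Becker: $31,670 · Halvorsen: $63,980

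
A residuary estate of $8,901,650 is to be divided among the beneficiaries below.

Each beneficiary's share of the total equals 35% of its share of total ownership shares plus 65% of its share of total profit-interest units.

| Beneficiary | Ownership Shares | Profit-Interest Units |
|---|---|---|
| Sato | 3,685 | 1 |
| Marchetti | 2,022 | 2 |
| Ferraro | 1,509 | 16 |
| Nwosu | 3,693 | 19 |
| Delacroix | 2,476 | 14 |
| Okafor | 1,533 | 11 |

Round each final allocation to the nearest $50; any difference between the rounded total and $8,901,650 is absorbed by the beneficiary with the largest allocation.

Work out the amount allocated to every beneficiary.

Totals — ownership shares 14,918, profit-interest units 63.
Combined weights (35% ownership shares + 65% profit-interest units): Sato 0.0968; Marchetti 0.0681; Ferraro 0.2005; Nwosu 0.2827; Delacroix 0.2025; Okafor 0.1495.
Proportional shares: Sato 861,443.11; Marchetti 605,973.20; Ferraro 1,784,628.65; Nwosu 2,516,277.46; Delacroix 1,802,898.72; Okafor 1,330,428.87.
At nearest $50: Sato $861,450; Marchetti $605,950; Ferraro $1,784,650; Nwosu $2,516,300; Delacroix $1,802,900; Okafor $1,330,450. Sum = $8,901,700.
Difference $8,901,650 − $8,901,700 = −$50 applied to largest allocation (Nwosu): Nwosu becomes $2,516,250.

Sato: $861,450 | Marchetti: $605,950 | Ferraro: $1,784,650 | Nwosu: $2,516,250 | Delacroix: $1,802,900 | Okafor: $1,330,450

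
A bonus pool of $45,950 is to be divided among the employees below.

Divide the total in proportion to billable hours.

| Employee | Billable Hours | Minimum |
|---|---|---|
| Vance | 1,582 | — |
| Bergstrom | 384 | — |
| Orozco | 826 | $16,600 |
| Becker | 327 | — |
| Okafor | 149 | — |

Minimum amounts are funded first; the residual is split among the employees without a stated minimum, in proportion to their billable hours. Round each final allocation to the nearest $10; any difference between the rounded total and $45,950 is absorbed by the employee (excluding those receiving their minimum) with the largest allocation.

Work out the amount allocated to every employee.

Vance: $19,010 · Bergstrom: $4,620 · Orozco: $16,600 · Becker: $3,930 · Okafor: $1,790

Guaranteed amounts: Orozco $16,600. Residual $29,350.
Residual split over remaining billable hours 2,442: Vance 19,013.80 → $19,010; Bergstrom 4,615.23 → $4,620; Becker 3,930.16 → $3,930; Okafor 1,790.81 → $1,790.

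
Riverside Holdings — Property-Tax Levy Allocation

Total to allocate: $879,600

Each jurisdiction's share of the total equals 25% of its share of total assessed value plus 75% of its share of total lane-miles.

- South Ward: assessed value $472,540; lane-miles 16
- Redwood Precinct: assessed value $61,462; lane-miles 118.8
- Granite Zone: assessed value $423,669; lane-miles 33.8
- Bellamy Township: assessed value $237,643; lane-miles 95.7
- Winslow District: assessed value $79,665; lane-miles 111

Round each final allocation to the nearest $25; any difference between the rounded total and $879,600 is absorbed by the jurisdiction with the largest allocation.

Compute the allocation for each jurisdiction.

South Ward: $109,625 · Redwood Precinct: $219,450 · Granite Zone: $132,475 · Bellamy Township: $209,200 · Winslow District: $208,850

Assessed value total 1,274,979; lane-miles total 375.3.
Combined weights (25% assessed value + 75% lane-miles): South Ward 0.1246; Redwood Precinct 0.2495; Granite Zone 0.1506; Bellamy Township 0.2378; Winslow District 0.2374.
Proportional shares: South Ward 109,625.29; Redwood Precinct 219,426.46; Granite Zone 132,485.07; Bellamy Township 209,207.97; Winslow District 208,855.20.
Rounded to nearest $25: South Ward $109,625; Redwood Precinct $219,425; Granite Zone $132,475; Bellamy Township $209,200; Winslow District $208,850. Sum = $879,575.
Difference $879,600 − $879,575 = +$25 applied to largest allocation (Redwood Precinct): Redwood Precinct becomes $219,450.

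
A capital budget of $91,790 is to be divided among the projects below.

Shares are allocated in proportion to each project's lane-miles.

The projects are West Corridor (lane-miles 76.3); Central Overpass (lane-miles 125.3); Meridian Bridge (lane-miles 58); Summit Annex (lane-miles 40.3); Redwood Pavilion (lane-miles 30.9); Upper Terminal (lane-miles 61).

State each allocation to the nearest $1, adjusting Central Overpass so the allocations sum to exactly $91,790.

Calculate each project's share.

West Corridor: $17,875 | Central Overpass: $29,356 | Meridian Bridge: $13,588 | Summit Annex: $9,441 | Redwood Pavilion: $7,239 | Upper Terminal: $14,291

Total lane-miles = 391.8.
Unrounded shares: West Corridor 76.3/391.8 × $91,790 = 17,875.39; Central Overpass 125.3/391.8 × $91,790 = 29,354.99; Meridian Bridge 58/391.8 × $91,790 = 13,588.11; Summit Annex 40.3/391.8 × $91,790 = 9,441.39; Redwood Pavilion 30.9/391.8 × $91,790 = 7,239.18; Upper Terminal 61/391.8 × $91,790 = 14,290.94.
At nearest $1: West Corridor $17,875; Central Overpass $29,355; Meridian Bridge $13,588; Summit Annex $9,441; Redwood Pavilion $7,239; Upper Terminal $14,291. Sum = $91,789.
Difference $91,790 − $91,789 = +$1 applied to Central Overpass: Central Overpass becomes $29,356.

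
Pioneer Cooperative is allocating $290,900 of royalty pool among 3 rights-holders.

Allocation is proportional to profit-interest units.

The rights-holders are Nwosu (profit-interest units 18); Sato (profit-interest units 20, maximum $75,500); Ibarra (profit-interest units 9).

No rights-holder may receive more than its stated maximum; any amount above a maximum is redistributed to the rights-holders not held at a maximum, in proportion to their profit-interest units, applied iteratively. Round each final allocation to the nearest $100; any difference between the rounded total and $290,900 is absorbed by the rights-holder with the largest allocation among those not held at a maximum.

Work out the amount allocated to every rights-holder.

Nwosu: $143,600; Sato: $75,500; Ibarra: $71,800

Profit-interest units total: 47.
Pro-rata shares before constraints: Nwosu 111,408.51; Sato 123,787.23; Ibarra 55,704.26.
Capped: Sato ($75,500); residual $215,400 reallocated over remaining profit-interest units 27.
Shares after redistribution: Nwosu 143,600.00 → $143,600; Ibarra 71,800.00 → $71,800.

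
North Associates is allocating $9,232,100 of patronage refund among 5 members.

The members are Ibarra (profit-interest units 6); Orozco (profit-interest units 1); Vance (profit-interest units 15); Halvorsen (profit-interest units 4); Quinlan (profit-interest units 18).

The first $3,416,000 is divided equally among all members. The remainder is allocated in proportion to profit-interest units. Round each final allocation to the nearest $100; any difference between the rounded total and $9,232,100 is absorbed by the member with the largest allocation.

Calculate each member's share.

Ibarra: $1,476,300 | Orozco: $815,400 | Vance: $2,666,000 | Halvorsen: $1,211,900 | Quinlan: $3,062,500

Equal tier: $3,416,000 ÷ 5 = $683,200 apiece.
Remainder $5,816,100 by profit-interest units (total 44): Ibarra 793,104.55 → $793,100; Orozco 132,184.09 → $132,200; Vance 1,982,761.36 → $1,982,800; Halvorsen 528,736.36 → $528,700; Quinlan 2,379,313.64 → $2,379,300.
Totals: Ibarra $683,200 + $793,100 = $1,476,300; Orozco $683,200 + $132,200 = $815,400; Vance $683,200 + $1,982,800 = $2,666,000; Halvorsen $683,200 + $528,700 = $1,211,900; Quinlan $683,200 + $2,379,300 = $3,062,500.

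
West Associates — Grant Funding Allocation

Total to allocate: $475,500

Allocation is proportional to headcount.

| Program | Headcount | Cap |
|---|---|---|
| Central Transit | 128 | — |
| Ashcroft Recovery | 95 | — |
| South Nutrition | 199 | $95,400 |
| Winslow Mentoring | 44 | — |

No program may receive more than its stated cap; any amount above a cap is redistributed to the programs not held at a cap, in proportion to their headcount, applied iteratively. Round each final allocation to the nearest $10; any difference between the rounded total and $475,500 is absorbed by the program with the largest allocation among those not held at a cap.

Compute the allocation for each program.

Central Transit: $182,220 · Ashcroft Recovery: $135,240 · South Nutrition: $95,400 · Winslow Mentoring: $62,640

Headcount total: 466.
Unconstrained shares: Central Transit 130,609.44; Ashcroft Recovery 96,936.70; South Nutrition 203,056.87; Winslow Mentoring 44,897.00.
Held at cap: South Nutrition ($95,400); residual $380,100 reallocated over remaining headcount 267.
Shares after redistribution: Central Transit 182,220.22 → $182,220; Ashcroft Recovery 135,241.57 → $135,240; Winslow Mentoring 62,638.20 → $62,640.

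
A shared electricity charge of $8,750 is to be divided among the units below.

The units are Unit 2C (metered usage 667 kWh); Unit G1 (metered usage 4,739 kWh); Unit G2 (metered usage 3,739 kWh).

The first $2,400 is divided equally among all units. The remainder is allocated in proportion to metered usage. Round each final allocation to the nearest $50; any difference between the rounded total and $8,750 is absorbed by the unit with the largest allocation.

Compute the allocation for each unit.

Unit 2C: $1,250; Unit G1: $4,100; Unit G2: $3,400

$2,400 shared equally gives $800 per unit.
Remainder $6,350 by metered usage (total 9,145): Unit 2C 463.14 → $450; Unit G1 3,290.61 → $3,300; Unit G2 2,596.24 → $2,600.
Totals: Unit 2C $800 + $450 = $1,250; Unit G1 $800 + $3,300 = $4,100; Unit G2 $800 + $2,600 = $3,400.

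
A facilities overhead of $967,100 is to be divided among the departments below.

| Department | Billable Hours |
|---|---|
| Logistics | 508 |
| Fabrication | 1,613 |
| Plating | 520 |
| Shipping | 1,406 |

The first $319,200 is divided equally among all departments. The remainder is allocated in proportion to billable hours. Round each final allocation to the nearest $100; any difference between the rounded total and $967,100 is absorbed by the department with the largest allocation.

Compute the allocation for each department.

Logistics: $161,100; Fabrication: $338,100; Plating: $163,000; Shipping: $304,900

Equal tier: $319,200 ÷ 4 = $79,800 apiece.
Remainder $647,900 by billable hours (total 4,047): Logistics 81,327.70 → $81,300; Fabrication 258,231.46 → $258,200; Plating 83,248.83 → $83,200; Shipping 225,092.02 → $225,100.
Rounding difference +$100 on remainder applied to Fabrication.
Totals: Logistics $79,800 + $81,300 = $161,100; Fabrication $79,800 + $258,300 = $338,100; Plating $79,800 + $83,200 = $163,000; Shipping $79,800 + $225,100 = $304,900.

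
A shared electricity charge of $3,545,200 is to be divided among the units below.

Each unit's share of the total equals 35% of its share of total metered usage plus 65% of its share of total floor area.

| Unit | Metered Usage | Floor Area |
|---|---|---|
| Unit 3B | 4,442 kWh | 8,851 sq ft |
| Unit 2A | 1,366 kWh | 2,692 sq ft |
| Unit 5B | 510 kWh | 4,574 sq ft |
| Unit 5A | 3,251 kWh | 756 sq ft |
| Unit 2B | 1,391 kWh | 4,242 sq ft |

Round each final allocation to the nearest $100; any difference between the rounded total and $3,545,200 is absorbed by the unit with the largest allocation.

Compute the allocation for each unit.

Unit 3B: $1,468,900 · Unit 2A: $448,400 · Unit 5B: $556,900 · Unit 5A: $450,600 · Unit 2B: $620,400

Metered usage total 10,960; floor area total 21,115.
Blended shares (35% metered usage + 65% floor area): Unit 3B 0.4143; Unit 2A 0.1265; Unit 5B 0.1571; Unit 5A 0.1271; Unit 2B 0.1750.
Unrounded shares: Unit 3B 1,468,845.95; Unit 2A 448,440.36; Unit 5B 556,921.18; Unit 5A 450,562.96; Unit 2B 620,429.54.
At nearest $100: Unit 3B $1,468,800; Unit 2A $448,400; Unit 5B $556,900; Unit 5A $450,600; Unit 2B $620,400. Sum = $3,545,100.
Difference $3,545,200 − $3,545,100 = +$100 applied to largest allocation (Unit 3B): Unit 3B becomes $1,468,900.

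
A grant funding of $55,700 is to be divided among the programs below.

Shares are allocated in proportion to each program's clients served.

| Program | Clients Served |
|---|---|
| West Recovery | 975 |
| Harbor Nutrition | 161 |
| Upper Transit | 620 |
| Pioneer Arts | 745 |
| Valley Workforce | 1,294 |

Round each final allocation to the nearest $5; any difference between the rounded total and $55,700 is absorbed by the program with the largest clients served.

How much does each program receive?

West Recovery: $14,310 · Harbor Nutrition: $2,365 · Upper Transit: $9,100 · Pioneer Arts: $10,935 · Valley Workforce: $18,990

Total clients served = 975 + 161 + 620 + 745 + 1,294 = 3,795.
Pro-rata amounts: West Recovery 14,310.28; Harbor Nutrition 2,363.03; Upper Transit 9,099.87; Pioneer Arts 10,934.52; Valley Workforce 18,992.31.
Rounded to nearest $5: West Recovery $14,310; Harbor Nutrition $2,365; Upper Transit $9,100; Pioneer Arts $10,935; Valley Workforce $18,990. Sum = $55,700.
Rounded total matches; no reconciliation needed.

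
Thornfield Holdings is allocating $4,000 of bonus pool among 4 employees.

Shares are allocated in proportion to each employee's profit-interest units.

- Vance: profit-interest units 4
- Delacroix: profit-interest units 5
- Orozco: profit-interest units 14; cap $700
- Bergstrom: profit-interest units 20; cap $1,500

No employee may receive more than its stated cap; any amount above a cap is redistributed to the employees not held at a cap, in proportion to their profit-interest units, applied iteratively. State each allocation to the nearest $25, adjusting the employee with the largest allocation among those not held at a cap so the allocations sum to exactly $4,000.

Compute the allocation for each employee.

Sum of profit-interest units: 43.
Proportional shares (ignoring caps): Vance 372.09; Delacroix 465.12; Orozco 1,302.33; Bergstrom 1,860.47.
Cap binds for Orozco ($700), Bergstrom ($1,500); balance $1,800 reallocated over remaining profit-interest units 9.
Shares after redistribution: Vance 800.00 → $800; Delacroix 1,000.00 → $1,000.

Vance: $800; Delacroix: $1,000; Orozco: $700; Bergstrom: $1,500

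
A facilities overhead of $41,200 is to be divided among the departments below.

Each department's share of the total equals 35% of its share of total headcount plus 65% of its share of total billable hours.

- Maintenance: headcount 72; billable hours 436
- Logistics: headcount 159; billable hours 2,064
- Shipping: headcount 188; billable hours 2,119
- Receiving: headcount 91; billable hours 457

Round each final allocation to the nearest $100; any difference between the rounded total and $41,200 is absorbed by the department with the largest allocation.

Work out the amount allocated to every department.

Totals — headcount 510, billable hours 5,076.
Composite weights (35% headcount + 65% billable hours): Maintenance 0.1052; Logistics 0.3734; Shipping 0.4004; Receiving 0.1210.
Pro-rata amounts: Maintenance 4,336.02; Logistics 15,384.91; Shipping 16,495.04; Receiving 4,984.02.
Rounded to nearest $100: Maintenance $4,300; Logistics $15,400; Shipping $16,500; Receiving $5,000. Sum = $41,200.
No rounding difference to absorb.

Maintenance: $4,300 | Logistics: $15,400 | Shipping: $16,500 | Receiving: $5,000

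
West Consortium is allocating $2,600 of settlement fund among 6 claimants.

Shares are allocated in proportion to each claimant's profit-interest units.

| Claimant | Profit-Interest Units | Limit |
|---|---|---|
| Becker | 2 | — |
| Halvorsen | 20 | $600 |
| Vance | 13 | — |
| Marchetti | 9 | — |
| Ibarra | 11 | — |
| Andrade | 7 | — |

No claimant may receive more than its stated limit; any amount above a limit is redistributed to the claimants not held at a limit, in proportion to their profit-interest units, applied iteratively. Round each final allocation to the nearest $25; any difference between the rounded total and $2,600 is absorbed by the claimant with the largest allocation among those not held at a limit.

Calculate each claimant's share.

Total profit-interest units = 62.
Pro-rata shares before constraints: Becker 83.87; Halvorsen 838.71; Vance 545.16; Marchetti 377.42; Ibarra 461.29; Andrade 293.55.
Cap binds for Halvorsen ($600); balance $2,000 reallocated over remaining profit-interest units 42.
Remaining shares: Becker 95.24 → $100; Vance 619.05 → $625; Marchetti 428.57 → $425; Ibarra 523.81 → $525; Andrade 333.33 → $325.

Becker: $100 · Halvorsen: $600 · Vance: $625 · Marchetti: $425 · Ibarra: $525 · Andrade: $325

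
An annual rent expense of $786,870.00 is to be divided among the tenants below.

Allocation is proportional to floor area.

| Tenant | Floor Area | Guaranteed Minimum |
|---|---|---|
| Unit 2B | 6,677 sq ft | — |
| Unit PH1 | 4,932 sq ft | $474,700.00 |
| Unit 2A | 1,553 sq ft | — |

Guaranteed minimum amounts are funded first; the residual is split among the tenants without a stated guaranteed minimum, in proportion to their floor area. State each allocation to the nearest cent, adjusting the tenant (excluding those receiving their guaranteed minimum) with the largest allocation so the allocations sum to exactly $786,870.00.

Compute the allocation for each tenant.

Fund the minimums — Unit PH1 $474,700.00. Residual $312,170.00.
Residual split over remaining floor area 8,230: Unit 2B 253,263.5589 → $253,263.56; Unit 2A 58,906.4411 → $58,906.44.

Unit 2B: $253,263.56 | Unit PH1: $474,700.00 | Unit 2A: $58,906.44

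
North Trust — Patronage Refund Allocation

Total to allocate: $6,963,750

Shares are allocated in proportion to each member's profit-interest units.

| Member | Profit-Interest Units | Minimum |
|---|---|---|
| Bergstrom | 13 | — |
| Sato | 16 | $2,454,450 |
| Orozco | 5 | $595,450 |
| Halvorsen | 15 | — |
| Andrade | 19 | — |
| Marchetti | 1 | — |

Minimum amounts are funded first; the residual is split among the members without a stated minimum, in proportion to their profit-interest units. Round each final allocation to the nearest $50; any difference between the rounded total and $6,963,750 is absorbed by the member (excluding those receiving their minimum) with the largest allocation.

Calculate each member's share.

Fund the minimums — Sato $2,454,450; Orozco $595,450. Residual $3,913,850.
Residual split over remaining profit-interest units 48: Bergstrom 1,060,001.04 → $1,060,000; Halvorsen 1,223,078.12 → $1,223,100; Andrade 1,549,232.29 → $1,549,250; Marchetti 81,538.54 → $81,550.
Rounding difference −$50 applied to Andrade → $1,549,200.

Bergstrom: $1,060,000 | Sato: $2,454,450 | Orozco: $595,450 | Halvorsen: $1,223,100 | Andrade: $1,549,200 | Marchetti: $81,550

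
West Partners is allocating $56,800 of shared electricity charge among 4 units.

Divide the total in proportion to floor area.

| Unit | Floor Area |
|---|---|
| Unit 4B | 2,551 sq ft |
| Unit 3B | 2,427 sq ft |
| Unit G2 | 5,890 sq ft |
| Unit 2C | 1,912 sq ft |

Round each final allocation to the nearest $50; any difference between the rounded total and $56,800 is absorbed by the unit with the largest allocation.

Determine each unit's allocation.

Unit 4B: $11,350 · Unit 3B: $10,800 · Unit G2: $26,150 · Unit 2C: $8,500

Combined floor area = 12,780.
Raw shares: Unit 4B 2,551/12,780 × $56,800 = 11,337.78; Unit 3B 2,427/12,780 × $56,800 = 10,786.67; Unit G2 5,890/12,780 × $56,800 = 26,177.78; Unit 2C 1,912/12,780 × $56,800 = 8,497.78.
At nearest $50: Unit 4B $11,350; Unit 3B $10,800; Unit G2 $26,200; Unit 2C $8,500. Sum = $56,850.
Difference $56,800 − $56,850 = −$50 applied to largest allocation (Unit G2): Unit G2 becomes $26,150.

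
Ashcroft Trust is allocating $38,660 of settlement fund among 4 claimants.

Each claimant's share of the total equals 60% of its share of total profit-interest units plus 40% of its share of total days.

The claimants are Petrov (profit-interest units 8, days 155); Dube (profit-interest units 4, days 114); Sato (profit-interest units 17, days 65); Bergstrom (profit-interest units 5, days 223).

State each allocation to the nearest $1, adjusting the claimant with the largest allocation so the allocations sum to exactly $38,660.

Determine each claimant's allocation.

Profit-interest units total 34; days total 557.
Composite weights (60% profit-interest units + 40% days): Petrov 0.2525; Dube 0.1525; Sato 0.3467; Bergstrom 0.2484.
Proportional shares: Petrov 9,761.15; Dube 5,893.93; Sato 13,402.60; Bergstrom 9,602.33.
Rounded to nearest $1: Petrov $9,761; Dube $5,894; Sato $13,403; Bergstrom $9,602. Sum = $38,660.
Rounded total matches; no reconciliation needed.

Petrov: $9,761 | Dube: $5,894 | Sato: $13,403 | Bergstrom: $9,602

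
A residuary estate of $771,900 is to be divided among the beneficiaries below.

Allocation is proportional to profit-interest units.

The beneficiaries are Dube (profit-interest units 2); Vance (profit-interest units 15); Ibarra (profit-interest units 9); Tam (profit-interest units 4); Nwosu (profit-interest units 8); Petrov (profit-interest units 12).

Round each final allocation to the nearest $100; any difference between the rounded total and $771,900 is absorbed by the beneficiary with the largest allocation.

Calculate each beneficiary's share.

Total profit-interest units = 50.
Unrounded shares: Dube 2/50 × $771,900 = 30,876.00; Vance 15/50 × $771,900 = 231,570.00; Ibarra 9/50 × $771,900 = 138,942.00; Tam 4/50 × $771,900 = 61,752.00; Nwosu 8/50 × $771,900 = 123,504.00; Petrov 12/50 × $771,900 = 185,256.00.
After rounding ($100): Dube $30,900; Vance $231,600; Ibarra $138,900; Tam $61,800; Nwosu $123,500; Petrov $185,300. Sum = $772,000.
Difference $771,900 − $772,000 = −$100 applied to largest allocation (Vance): Vance becomes $231,500.

Dube: $30,900 · Vance: $231,500 · Ibarra: $138,900 · Tam: $61,800 · Nwosu: $123,500 · Petrov: $185,300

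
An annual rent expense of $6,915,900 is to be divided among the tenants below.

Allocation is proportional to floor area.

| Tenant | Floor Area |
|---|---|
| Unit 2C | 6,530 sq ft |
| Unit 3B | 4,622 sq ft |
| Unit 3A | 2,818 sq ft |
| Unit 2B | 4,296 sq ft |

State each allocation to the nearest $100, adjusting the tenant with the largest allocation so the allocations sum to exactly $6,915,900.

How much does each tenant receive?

Combined floor area = 18,266.
Unrounded shares: Unit 2C 6,530/18,266 × $6,915,900 = 2,472,398.28; Unit 3B 4,622/18,266 × $6,915,900 = 1,749,988.49; Unit 3A 2,818/18,266 × $6,915,900 = 1,066,955.34; Unit 2B 4,296/18,266 × $6,915,900 = 1,626,557.89.
At nearest $100: Unit 2C $2,472,400; Unit 3B $1,750,000; Unit 3A $1,067,000; Unit 2B $1,626,600. Sum = $6,916,000.
Difference $6,915,900 − $6,916,000 = −$100 applied to largest allocation (Unit 2C): Unit 2C becomes $2,472,300.

Unit 2C: $2,472,300 | Unit 3B: $1,750,000 | Unit 3A: $1,067,000 | Unit 2B: $1,626,600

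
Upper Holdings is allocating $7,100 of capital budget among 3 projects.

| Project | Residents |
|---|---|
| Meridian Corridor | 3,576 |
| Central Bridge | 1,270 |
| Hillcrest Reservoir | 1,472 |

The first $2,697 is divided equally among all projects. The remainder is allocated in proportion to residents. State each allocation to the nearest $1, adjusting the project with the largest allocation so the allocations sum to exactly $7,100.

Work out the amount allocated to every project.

Meridian Corridor: $3,391 · Central Bridge: $1,784 · Hillcrest Reservoir: $1,925

First tranche $2,697 split equally: $899 each.
Remainder $4,403 by residents (total 6,318): Meridian Corridor 2,492.11 → $2,492; Central Bridge 885.06 → $885; Hillcrest Reservoir 1,025.83 → $1,026.
Totals: Meridian Corridor $899 + $2,492 = $3,391; Central Bridge $899 + $885 = $1,784; Hillcrest Reservoir $899 + $1,026 = $1,925.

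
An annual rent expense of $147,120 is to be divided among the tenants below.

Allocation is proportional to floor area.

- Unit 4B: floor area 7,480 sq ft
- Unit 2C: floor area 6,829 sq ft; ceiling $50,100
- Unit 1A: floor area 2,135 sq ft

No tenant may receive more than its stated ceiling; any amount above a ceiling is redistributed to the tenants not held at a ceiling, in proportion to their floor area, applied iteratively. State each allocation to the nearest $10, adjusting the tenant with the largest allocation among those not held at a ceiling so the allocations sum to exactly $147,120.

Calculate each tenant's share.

Unit 4B: $75,480 | Unit 2C: $50,100 | Unit 1A: $21,540

Total floor area = 16,444.
Pro-rata shares before constraints: Unit 4B 66,921.53; Unit 2C 61,097.21; Unit 1A 19,101.26.
Held at cap: Unit 2C ($50,100); remaining pool $97,020 reallocated over remaining floor area 9,615.
Shares after redistribution: Unit 4B 75,476.82 → $75,480; Unit 1A 21,543.18 → $21,540.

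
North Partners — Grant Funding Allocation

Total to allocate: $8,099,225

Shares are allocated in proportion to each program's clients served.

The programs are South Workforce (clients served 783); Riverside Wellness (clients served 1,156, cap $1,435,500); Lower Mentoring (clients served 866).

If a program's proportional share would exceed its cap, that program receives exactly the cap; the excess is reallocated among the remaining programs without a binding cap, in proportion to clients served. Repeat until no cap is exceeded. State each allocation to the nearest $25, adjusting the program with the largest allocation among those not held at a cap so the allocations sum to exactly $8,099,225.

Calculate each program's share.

Sum of clients served: 2,805.
Unconstrained shares: South Workforce 2,260,853.18; Riverside Wellness 3,337,862.42; Lower Mentoring 2,500,509.39.
Cap binds for Riverside Wellness ($1,435,500); residual $6,663,725 reallocated over remaining clients served 1,649.
Shares after redistribution: South Workforce 3,164,158.08 → $3,164,150; Lower Mentoring 3,499,566.92 → $3,499,575.

South Workforce: $3,164,150 | Riverside Wellness: $1,435,500 | Lower Mentoring: $3,499,575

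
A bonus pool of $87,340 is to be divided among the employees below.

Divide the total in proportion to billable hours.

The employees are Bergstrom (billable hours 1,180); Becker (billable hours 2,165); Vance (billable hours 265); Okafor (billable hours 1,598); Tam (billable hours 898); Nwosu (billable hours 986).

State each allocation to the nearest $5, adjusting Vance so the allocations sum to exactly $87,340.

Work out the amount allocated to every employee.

Combined billable hours = 7,092.
Unrounded shares: Bergstrom 1,180/7,092 × $87,340 = 14,532.04; Becker 2,165/7,092 × $87,340 = 26,662.59; Vance 265/7,092 × $87,340 = 3,263.55; Okafor 1,598/7,092 × $87,340 = 19,679.83; Tam 898/7,092 × $87,340 = 11,059.13; Nwosu 986/7,092 × $87,340 = 12,142.87.
At nearest $5: Bergstrom $14,530; Becker $26,665; Vance $3,265; Okafor $19,680; Tam $11,060; Nwosu $12,145. Sum = $87,345.
Difference $87,340 − $87,345 = −$5 applied to Vance: Vance becomes $3,260.

Bergstrom: $14,530 | Becker: $26,665 | Vance: $3,260 | Okafor: $19,680 | Tam: $11,060 | Nwosu: $12,145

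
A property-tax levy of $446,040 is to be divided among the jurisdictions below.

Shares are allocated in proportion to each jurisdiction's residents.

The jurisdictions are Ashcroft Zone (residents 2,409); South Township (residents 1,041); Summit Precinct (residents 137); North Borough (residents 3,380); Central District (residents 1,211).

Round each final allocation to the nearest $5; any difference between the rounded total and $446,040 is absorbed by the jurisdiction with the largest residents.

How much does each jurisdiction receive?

Ashcroft Zone: $131,390; South Township: $56,780; Summit Precinct: $7,470; North Borough: $184,350; Central District: $66,050

Total residents = 2,409 + 1,041 + 137 + 3,380 + 1,211 = 8,178.
Pro-rata amounts: Ashcroft Zone 131,390.36; South Township 56,777.65; Summit Precinct 7,472.18; North Borough 184,350.11; Central District 66,049.70.
At nearest $5: Ashcroft Zone $131,390; South Township $56,780; Summit Precinct $7,470; North Borough $184,350; Central District $66,050. Sum = $446,040.
Sum already equals the total — no adjustment.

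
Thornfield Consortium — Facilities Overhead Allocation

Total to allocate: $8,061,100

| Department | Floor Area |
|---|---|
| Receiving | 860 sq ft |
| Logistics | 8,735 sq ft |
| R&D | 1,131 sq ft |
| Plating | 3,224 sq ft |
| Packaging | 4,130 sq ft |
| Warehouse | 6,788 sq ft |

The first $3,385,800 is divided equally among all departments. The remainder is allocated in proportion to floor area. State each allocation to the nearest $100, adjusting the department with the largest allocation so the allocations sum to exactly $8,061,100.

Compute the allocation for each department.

$3,385,800 shared equally gives $564,300 per department.
Remainder $4,675,300 by floor area (total 24,868): Receiving 161,684.01 → $161,700; Logistics 1,642,220.75 → $1,642,200; R&D 212,633.28 → $212,600; Plating 606,127.04 → $606,100; Packaging 776,459.26 → $776,500; Warehouse 1,276,175.66 → $1,276,200.
Totals: Receiving $564,300 + $161,700 = $726,000; Logistics $564,300 + $1,642,200 = $2,206,500; R&D $564,300 + $212,600 = $776,900; Plating $564,300 + $606,100 = $1,170,400; Packaging $564,300 + $776,500 = $1,340,800; Warehouse $564,300 + $1,276,200 = $1,840,500.

Receiving: $726,000 · Logistics: $2,206,500 · R&D: $776,900 · Plating: $1,170,400 · Packaging: $1,340,800 · Warehouse: $1,840,500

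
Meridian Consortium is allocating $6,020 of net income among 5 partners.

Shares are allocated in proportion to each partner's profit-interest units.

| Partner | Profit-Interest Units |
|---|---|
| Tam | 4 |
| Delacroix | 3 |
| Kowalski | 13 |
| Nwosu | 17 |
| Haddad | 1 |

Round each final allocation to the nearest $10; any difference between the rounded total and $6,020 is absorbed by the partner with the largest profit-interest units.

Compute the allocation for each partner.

Tam: $630 · Delacroix: $480 · Kowalski: $2,060 · Nwosu: $2,690 · Haddad: $160

Sum of profit-interest units: 4 + 3 + 13 + 17 + 1 = 38.
Pro-rata amounts: Tam 633.68; Delacroix 475.26; Kowalski 2,059.47; Nwosu 2,693.16; Haddad 158.42.
Rounded to nearest $10: Tam $630; Delacroix $480; Kowalski $2,060; Nwosu $2,690; Haddad $160. Sum = $6,020.
Sum already equals the total — no adjustment.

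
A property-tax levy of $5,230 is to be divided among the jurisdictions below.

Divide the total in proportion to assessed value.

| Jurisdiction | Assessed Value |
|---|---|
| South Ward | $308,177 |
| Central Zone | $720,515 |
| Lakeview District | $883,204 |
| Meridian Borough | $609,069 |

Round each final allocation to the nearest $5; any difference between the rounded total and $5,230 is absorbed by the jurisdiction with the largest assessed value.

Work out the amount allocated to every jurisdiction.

Total assessed value = 308,177 + 720,515 + 883,204 + 609,069 = 2,520,965.
Unrounded shares: South Ward 639.34; Central Zone 1,494.78; Lakeview District 1,832.30; Meridian Borough 1,263.58.
After rounding ($5): South Ward $640; Central Zone $1,495; Lakeview District $1,830; Meridian Borough $1,265. Sum = $5,230.
Rounded total matches; no reconciliation needed.

South Ward: $640 · Central Zone: $1,495 · Lakeview District: $1,830 · Meridian Borough: $1,265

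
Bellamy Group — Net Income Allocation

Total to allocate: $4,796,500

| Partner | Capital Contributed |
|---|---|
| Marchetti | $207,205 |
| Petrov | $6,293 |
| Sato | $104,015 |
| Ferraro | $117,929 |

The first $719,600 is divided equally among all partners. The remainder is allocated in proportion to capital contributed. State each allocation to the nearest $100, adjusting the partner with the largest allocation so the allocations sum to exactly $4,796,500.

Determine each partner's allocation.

Marchetti: $2,119,900; Petrov: $238,800; Sato: $1,153,800; Ferraro: $1,284,000

Equal tier: $719,600 ÷ 4 = $179,900 apiece.
Remainder $4,076,900 by capital contributed (total 435,442): Marchetti 1,939,992.16 → $1,940,000; Petrov 58,919.29 → $58,900; Sato 973,858.18 → $973,900; Ferraro 1,104,130.38 → $1,104,100.
Totals: Marchetti $179,900 + $1,940,000 = $2,119,900; Petrov $179,900 + $58,900 = $238,800; Sato $179,900 + $973,900 = $1,153,800; Ferraro $179,900 + $1,104,100 = $1,284,000.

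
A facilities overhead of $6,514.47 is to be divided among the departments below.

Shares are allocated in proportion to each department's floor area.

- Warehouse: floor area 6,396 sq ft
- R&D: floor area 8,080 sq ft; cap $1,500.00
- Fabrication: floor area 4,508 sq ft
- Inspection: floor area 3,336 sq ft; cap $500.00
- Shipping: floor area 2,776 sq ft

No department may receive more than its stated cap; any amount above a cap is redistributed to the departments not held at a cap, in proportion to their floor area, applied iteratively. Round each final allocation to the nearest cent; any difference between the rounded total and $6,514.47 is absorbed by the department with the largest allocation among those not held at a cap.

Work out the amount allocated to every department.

Warehouse: $2,110.72 | R&D: $1,500.00 | Fabrication: $1,487.66 | Inspection: $500.00 | Shipping: $916.09

Total floor area = 25,096.
Pro-rata shares before constraints: Warehouse 1,660.2865; R&D 2,097.4226; Fabrication 1,170.1957; Inspection 865.9656; Shipping 720.5996.
Capped: R&D ($1,500.00), Inspection ($500.00); remaining pool $4,514.47 reallocated over remaining floor area 13,680.
Shares after redistribution: Warehouse 2,110.7127 → $2,110.71; Fabrication 1,487.6631 → $1,487.66; Shipping 916.0942 → $916.09.
Rounding difference +$0.01 applied to Warehouse → $2,110.72.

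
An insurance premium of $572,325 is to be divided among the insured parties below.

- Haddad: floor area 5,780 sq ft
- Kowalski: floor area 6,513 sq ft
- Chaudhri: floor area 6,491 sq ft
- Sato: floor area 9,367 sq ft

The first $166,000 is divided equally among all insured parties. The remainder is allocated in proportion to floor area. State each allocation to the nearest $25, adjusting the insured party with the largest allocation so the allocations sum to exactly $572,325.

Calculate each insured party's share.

$166,000 shared equally gives $41,500 per insured party.
Remainder $406,325 by floor area (total 28,151): Haddad 83,427.18 → $83,425; Kowalski 94,007.13 → $94,000; Chaudhri 93,689.59 → $93,700; Sato 135,201.10 → $135,200.
Totals: Haddad $41,500 + $83,425 = $124,925; Kowalski $41,500 + $94,000 = $135,500; Chaudhri $41,500 + $93,700 = $135,200; Sato $41,500 + $135,200 = $176,700.

Haddad: $124,925; Kowalski: $135,500; Chaudhri: $135,200; Sato: $176,700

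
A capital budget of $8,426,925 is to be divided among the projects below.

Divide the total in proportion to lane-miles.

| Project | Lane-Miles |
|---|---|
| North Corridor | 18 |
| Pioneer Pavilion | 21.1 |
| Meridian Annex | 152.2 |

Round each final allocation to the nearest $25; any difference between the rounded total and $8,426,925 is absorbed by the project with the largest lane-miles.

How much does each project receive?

North Corridor: $792,925 | Pioneer Pavilion: $929,475 | Meridian Annex: $6,704,525

Sum of lane-miles: 18 + 21.1 + 152.2 = 191.3.
Unrounded shares: North Corridor 792,915.05; Pioneer Pavilion 929,472.65; Meridian Annex 6,704,537.30.
After rounding ($25): North Corridor $792,925; Pioneer Pavilion $929,475; Meridian Annex $6,704,525. Sum = $8,426,925.
Rounded total matches; no reconciliation needed.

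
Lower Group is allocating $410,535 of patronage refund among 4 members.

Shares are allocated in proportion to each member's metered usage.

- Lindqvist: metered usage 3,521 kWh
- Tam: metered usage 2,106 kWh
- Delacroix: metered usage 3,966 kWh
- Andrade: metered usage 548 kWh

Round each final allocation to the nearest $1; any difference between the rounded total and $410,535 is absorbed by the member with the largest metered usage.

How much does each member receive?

Metered usage total: 10,141.
Pro-rata amounts: Lindqvist 3,521/10,141 × $410,535 = 142,539.57; Tam 2,106/10,141 × $410,535 = 85,256.55; Delacroix 3,966/10,141 × $410,535 = 160,554.36; Andrade 548/10,141 × $410,535 = 22,184.52.
Rounded to nearest $1: Lindqvist $142,540; Tam $85,257; Delacroix $160,554; Andrade $22,185. Sum = $410,536.
Difference $410,535 − $410,536 = −$1 applied to largest metered usage (Delacroix): Delacroix becomes $160,553.

Lindqvist: $142,540 | Tam: $85,257 | Delacroix: $160,553 | Andrade: $22,185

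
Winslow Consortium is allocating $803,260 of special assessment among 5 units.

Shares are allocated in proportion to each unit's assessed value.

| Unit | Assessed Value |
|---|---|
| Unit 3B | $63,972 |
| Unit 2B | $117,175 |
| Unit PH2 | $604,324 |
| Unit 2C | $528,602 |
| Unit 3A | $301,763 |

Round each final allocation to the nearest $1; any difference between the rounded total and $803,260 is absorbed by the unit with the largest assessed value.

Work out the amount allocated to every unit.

Assessed value total: 1,615,836.
Pro-rata amounts: Unit 3B 63,972/1,615,836 × $803,260 = 31,801.59; Unit 2B 117,175/1,615,836 × $803,260 = 58,249.72; Unit PH2 604,324/1,615,836 × $803,260 = 300,419.90; Unit 2C 528,602/1,615,836 × $803,260 = 262,777.19; Unit 3A 301,763/1,615,836 × $803,260 = 150,011.60.
Rounded to nearest $1: Unit 3B $31,802; Unit 2B $58,250; Unit PH2 $300,420; Unit 2C $262,777; Unit 3A $150,012. Sum = $803,261.
Difference $803,260 − $803,261 = −$1 applied to largest assessed value (Unit PH2): Unit PH2 becomes $300,419.

Unit 3B: $31,802 | Unit 2B: $58,250 | Unit PH2: $300,419 | Unit 2C: $262,777 | Unit 3A: $150,012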